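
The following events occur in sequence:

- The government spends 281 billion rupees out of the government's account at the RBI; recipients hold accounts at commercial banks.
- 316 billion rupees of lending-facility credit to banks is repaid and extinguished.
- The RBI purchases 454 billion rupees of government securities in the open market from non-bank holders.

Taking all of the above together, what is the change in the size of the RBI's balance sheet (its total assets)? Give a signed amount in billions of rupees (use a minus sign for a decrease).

+138 billion

Government spending 281 billion rupees: only the composition of liabilities changes → 0.
Discount-window repayment 316 billion rupees: an RBI asset is shed → −316B.
Asset purchase (from non-banks) 454 billion rupees: an RBI asset is acquired → +454B.
Net: 0 − 316 + 454 = +138 billion.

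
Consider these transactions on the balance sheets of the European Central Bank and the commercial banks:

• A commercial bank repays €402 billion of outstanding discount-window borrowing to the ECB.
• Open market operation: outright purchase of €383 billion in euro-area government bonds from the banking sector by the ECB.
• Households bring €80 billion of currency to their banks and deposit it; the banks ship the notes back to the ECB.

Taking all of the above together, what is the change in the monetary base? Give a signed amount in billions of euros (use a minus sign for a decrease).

ECB balance sheet:
  Assets:      Securities +€383B, Loans to banks −€402B
  Liabilities: Bank reserves +€61B, Currency in circulation −€80B
Monetary base = currency + reserves: −€80B + (+€61B) = -€19 billion.

-€19 billion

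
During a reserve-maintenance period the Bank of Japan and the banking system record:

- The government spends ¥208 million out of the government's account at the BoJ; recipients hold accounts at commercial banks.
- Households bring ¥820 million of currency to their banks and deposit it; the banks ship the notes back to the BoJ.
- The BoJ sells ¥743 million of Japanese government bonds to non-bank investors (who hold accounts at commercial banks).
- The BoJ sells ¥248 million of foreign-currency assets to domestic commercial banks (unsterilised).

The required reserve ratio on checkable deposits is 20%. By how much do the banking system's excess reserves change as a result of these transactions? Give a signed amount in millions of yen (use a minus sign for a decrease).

Government spending ¥208 million: reserves +¥208M, deposits +¥208M.
Currency deposit ¥820 million: reserves +¥820M, deposits +¥820M.
Asset sale (to non-banks) ¥743 million: reserves −¥743M, deposits −¥743M.
FX sale ¥248 million: reserves −¥248M, deposits 0.
Totals: Δreserves = +¥37M, Δdeposits = +¥285M.
Δrequired reserves = 20% × +¥285M = +¥57M.
Δexcess reserves = Δreserves − Δrequired = +¥37M − (+¥57M) = -¥20 million.

-¥20 million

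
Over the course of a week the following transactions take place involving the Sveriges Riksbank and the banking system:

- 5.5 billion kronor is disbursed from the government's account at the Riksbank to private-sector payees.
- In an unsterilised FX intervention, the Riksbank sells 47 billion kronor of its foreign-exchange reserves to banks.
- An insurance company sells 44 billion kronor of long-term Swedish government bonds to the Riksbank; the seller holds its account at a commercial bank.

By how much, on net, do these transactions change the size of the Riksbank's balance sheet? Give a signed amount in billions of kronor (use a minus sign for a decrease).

-3 billion

Government spending 5.5 billion kronor: only the composition of liabilities changes → 0.
FX sale 47 billion kronor: a Riksbank asset is shed → −47B.
Asset purchase (from non-banks) 44 billion kronor: a Riksbank asset is acquired → +44B.
Net: 0 − 47 + 44 = -3 billion.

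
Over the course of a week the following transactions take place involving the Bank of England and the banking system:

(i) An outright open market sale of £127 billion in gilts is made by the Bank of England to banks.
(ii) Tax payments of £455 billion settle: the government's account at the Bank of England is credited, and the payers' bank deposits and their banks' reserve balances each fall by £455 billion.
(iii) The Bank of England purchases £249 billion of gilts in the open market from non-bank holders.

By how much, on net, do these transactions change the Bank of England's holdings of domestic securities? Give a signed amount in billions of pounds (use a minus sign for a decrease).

+£122 billion

OMO sale (to banks) £127 billion: securities removed from the Bank of England's portfolio → −£127B.
Government account inflow £455 billion: the Bank of England's securities portfolio is untouched → 0.
Asset purchase (from non-banks) £249 billion: securities added to the Bank of England's portfolio → +£249B.
Net: −127 + 0 + 249 = +£122 billion.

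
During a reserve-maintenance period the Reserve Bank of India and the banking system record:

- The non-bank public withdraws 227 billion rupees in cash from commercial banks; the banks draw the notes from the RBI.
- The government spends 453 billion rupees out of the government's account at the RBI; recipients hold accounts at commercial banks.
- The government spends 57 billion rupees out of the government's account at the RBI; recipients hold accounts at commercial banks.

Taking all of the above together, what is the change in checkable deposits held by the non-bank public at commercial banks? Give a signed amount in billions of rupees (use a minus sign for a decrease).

RBI balance sheet:
  Assets:      no change
  Liabilities: Bank reserves +283B, Currency in circulation +227B, Government deposits −510B
Commercial banking system:
  Assets:      Reserves at CB +283B
  Liabilities: Checkable deposits +283B
So the change in checkable deposits held by the non-bank public at commercial banks is +283 billion.

+283 billion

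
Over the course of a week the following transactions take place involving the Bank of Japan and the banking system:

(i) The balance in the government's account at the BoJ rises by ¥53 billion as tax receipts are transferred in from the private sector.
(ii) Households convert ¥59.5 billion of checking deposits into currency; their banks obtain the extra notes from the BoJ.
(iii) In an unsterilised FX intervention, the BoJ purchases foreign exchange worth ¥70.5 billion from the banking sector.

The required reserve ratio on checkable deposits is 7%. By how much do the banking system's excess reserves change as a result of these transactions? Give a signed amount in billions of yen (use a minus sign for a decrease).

Government account inflow ¥53 billion: reserves −¥53B, deposits −¥53B.
Currency withdrawal ¥59.5 billion: reserves −¥59.5B, deposits −¥59.5B.
FX purchase ¥70.5 billion: reserves +¥70.5B, deposits 0.
Totals: Δreserves = −¥42B, Δdeposits = −¥112.5B.
Δrequired reserves = 7% × −¥112.5B = −¥7.875B.
Δexcess reserves = Δreserves − Δrequired = −¥42B − (−¥7.875B) = -¥34.125 billion.

-¥34.125 billion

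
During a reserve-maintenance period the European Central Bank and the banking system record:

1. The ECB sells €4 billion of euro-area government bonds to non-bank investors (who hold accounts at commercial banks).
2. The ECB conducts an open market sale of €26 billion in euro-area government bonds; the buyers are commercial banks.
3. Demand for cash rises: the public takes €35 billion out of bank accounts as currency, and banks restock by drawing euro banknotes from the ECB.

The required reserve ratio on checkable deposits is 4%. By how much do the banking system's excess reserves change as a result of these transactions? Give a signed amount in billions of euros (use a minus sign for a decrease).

Asset sale (to non-banks) €4 billion: reserves −€4B, deposits −€4B.
OMO sale (to banks) €26 billion: reserves −€26B, deposits 0.
Currency withdrawal €35 billion: reserves −€35B, deposits −€35B.
Totals: Δreserves = −€65B, Δdeposits = −€39B.
Δrequired reserves = 4% × −€39B = −€1.56B.
Δexcess reserves = Δreserves − Δrequired = −€65B − (−€1.56B) = -€63.44 billion.

-€63.44 billion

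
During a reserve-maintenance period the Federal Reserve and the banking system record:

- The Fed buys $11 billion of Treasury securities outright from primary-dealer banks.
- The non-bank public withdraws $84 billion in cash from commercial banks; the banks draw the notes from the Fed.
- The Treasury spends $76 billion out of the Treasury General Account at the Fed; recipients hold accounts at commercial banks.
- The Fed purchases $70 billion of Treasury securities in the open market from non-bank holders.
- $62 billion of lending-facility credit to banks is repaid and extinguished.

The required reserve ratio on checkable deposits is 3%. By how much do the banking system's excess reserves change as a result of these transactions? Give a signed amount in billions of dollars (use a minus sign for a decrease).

OMO purchase (from banks) $11 billion: reserves +$11B, deposits 0.
Currency withdrawal $84 billion: reserves −$84B, deposits −$84B.
Government spending $76 billion: reserves +$76B, deposits +$76B.
Asset purchase (from non-banks) $70 billion: reserves +$70B, deposits +$70B.
Discount-window repayment $62 billion: reserves −$62B, deposits 0.
Totals: Δreserves = +$11B, Δdeposits = +$62B.
Δrequired reserves = 3% × +$62B = +$1.86B.
Δexcess reserves = Δreserves − Δrequired = +$11B − (+$1.86B) = +$9.14 billion.

+$9.14 billion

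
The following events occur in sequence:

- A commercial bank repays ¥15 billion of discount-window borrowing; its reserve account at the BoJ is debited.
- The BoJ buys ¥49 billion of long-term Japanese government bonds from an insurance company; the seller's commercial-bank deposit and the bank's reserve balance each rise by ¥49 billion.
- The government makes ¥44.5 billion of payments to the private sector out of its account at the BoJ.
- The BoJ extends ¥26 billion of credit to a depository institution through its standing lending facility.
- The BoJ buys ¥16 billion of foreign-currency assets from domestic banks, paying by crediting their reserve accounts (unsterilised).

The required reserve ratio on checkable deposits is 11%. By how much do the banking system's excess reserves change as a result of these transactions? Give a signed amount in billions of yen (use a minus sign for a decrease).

Discount-window repayment ¥15 billion: reserves −¥15B, deposits 0.
Asset purchase (from non-banks) ¥49 billion: reserves +¥49B, deposits +¥49B.
Government spending ¥44.5 billion: reserves +¥44.5B, deposits +¥44.5B.
Discount-window loan ¥26 billion: reserves +¥26B, deposits 0.
FX purchase ¥16 billion: reserves +¥16B, deposits 0.
Totals: Δreserves = +¥120.5B, Δdeposits = +¥93.5B.
Δrequired reserves = 11% × +¥93.5B = +¥10.285B.
Δexcess reserves = Δreserves − Δrequired = +¥120.5B − (+¥10.285B) = +¥110.215 billion.

+¥110.215 billion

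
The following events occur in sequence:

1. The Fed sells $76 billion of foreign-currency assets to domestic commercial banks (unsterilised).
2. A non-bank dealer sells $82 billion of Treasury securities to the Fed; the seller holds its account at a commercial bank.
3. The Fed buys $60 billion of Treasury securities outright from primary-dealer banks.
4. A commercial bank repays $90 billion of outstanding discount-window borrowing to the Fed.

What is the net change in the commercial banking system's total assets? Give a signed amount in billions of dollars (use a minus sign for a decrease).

-$8 billion

Fed balance sheet:
  Assets:      Securities +$142B, Loans to banks −$90B, Foreign assets −$76B
  Liabilities: Bank reserves −$24B
Commercial banking system:
  Assets:      Reserves at CB −$24B, Securities −$60B, Foreign assets +$76B
  Liabilities: Checkable deposits +$82B, Borrowings from CB −$90B
Change in total bank assets = -$8 billion.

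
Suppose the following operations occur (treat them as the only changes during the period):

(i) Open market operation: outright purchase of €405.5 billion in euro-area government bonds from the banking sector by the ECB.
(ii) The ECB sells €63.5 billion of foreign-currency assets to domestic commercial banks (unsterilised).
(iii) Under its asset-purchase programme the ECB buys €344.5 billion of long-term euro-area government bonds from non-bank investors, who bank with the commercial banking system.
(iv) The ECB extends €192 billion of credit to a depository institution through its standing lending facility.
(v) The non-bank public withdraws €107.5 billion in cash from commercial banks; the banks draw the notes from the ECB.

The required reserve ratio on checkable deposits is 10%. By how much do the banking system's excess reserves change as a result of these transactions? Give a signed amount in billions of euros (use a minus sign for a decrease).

OMO purchase (from banks) €405.5 billion: reserves +€405.5B, deposits 0.
FX sale €63.5 billion: reserves −€63.5B, deposits 0.
Asset purchase (from non-banks) €344.5 billion: reserves +€344.5B, deposits +€344.5B.
Discount-window loan €192 billion: reserves +€192B, deposits 0.
Currency withdrawal €107.5 billion: reserves −€107.5B, deposits −€107.5B.
Totals: Δreserves = +€771B, Δdeposits = +€237B.
Δrequired reserves = 10% × +€237B = +€23.7B.
Δexcess reserves = Δreserves − Δrequired = +€771B − (+€23.7B) = +€747.3 billion.

+€747.3 billion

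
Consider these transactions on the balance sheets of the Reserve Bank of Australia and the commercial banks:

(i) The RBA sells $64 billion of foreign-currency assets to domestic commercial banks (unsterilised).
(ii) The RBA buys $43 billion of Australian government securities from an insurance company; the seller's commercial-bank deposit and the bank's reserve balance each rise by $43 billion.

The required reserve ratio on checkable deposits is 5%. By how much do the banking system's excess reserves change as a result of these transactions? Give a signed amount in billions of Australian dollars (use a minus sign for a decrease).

FX sale $64 billion: reserves −$64B, deposits 0.
Asset purchase (from non-banks) $43 billion: reserves +$43B, deposits +$43B.
Totals: Δreserves = −$21B, Δdeposits = +$43B.
Δrequired reserves = 5% × +$43B = +$2.15B.
Δexcess reserves = Δreserves − Δrequired = −$21B − (+$2.15B) = -$23.15 billion.

-$23.15 billion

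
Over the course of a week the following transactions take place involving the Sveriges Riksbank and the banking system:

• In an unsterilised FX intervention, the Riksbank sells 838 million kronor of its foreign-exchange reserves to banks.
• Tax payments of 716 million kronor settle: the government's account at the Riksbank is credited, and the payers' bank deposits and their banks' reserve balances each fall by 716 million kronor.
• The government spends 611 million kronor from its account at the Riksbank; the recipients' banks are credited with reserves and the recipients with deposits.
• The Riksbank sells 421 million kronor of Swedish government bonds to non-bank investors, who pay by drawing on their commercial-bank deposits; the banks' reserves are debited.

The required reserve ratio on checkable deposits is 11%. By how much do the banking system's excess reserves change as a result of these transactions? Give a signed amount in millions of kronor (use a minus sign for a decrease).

FX sale 838 million kronor: reserves −838M, deposits 0.
Government account inflow 716 million kronor: reserves −716M, deposits −716M.
Government spending 611 million kronor: reserves +611M, deposits +611M.
Asset sale (to non-banks) 421 million kronor: reserves −421M, deposits −421M.
Totals: Δreserves = −1364M, Δdeposits = −526M.
Δrequired reserves = 11% × −526M = −57.86M.
Δexcess reserves = Δreserves − Δrequired = −1364M − (−57.86M) = -1306.14 million.

-1306.14 million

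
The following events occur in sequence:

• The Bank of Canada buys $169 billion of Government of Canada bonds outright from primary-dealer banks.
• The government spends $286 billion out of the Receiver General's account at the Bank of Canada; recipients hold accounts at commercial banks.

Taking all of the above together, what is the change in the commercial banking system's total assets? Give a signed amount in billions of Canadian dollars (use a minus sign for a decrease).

+$286 billion

OMO purchase (from banks) $169 billion: just an asset swap on bank balance sheets → 0.
Government spending $286 billion: bank balance sheets expand → +$286B.
Net: 0 + 286 = +$286 billion.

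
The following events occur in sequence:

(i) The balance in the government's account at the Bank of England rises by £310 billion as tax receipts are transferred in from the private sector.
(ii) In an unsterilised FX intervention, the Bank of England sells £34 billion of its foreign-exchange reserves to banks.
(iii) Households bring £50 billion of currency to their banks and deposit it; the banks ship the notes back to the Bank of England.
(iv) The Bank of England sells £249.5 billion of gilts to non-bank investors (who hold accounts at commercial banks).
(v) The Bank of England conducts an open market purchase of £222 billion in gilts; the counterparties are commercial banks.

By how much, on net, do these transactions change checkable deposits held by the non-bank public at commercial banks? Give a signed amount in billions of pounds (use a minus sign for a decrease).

Government account inflow £310 billion: non-bank counterparties' bank balances fall → −£310B.
FX sale £34 billion: the counterparty is a bank, so public deposits are unchanged → 0.
Currency deposit £50 billion: non-bank counterparties' bank balances rise → +£50B.
Asset sale (to non-banks) £249.5 billion: non-bank counterparties' bank balances fall → −£249.5B.
OMO purchase (from banks) £222 billion: the counterparty is a bank, so public deposits are unchanged → 0.
Net: −310 + 0 + 50 − 249.5 + 0 = -£509.5 billion.

-£509.5 billion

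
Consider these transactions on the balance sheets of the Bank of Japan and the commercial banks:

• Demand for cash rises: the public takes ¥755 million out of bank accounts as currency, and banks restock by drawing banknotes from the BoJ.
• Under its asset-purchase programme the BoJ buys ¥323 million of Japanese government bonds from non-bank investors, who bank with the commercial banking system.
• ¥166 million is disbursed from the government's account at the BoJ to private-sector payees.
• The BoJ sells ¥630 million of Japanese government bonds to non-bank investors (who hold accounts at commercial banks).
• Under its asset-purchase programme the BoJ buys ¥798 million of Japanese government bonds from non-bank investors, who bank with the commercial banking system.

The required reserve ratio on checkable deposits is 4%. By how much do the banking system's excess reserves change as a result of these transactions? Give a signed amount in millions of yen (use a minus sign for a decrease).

-¥94.08 million

Currency withdrawal ¥755 million: reserves −¥755M, deposits −¥755M.
Asset purchase (from non-banks) ¥323 million: reserves +¥323M, deposits +¥323M.
Government spending ¥166 million: reserves +¥166M, deposits +¥166M.
Asset sale (to non-banks) ¥630 million: reserves −¥630M, deposits −¥630M.
Asset purchase (from non-banks) ¥798 million: reserves +¥798M, deposits +¥798M.
Totals: Δreserves = −¥98M, Δdeposits = −¥98M.
Δrequired reserves = 4% × −¥98M = −¥3.92M.
Δexcess reserves = Δreserves − Δrequired = −¥98M − (−¥3.92M) = -¥94.08 million.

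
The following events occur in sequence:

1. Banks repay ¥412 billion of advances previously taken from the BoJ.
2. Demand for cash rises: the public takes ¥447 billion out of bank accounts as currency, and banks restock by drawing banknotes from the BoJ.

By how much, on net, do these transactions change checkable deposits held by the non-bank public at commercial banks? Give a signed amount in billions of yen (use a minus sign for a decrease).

-¥447 billion

BoJ balance sheet:
  Assets:      Loans to banks −¥412B
  Liabilities: Bank reserves −¥859B, Currency in circulation +¥447B
Commercial banking system:
  Assets:      Reserves at CB −¥859B
  Liabilities: Checkable deposits −¥447B, Borrowings from CB −¥412B
So the change in checkable deposits held by the non-bank public at commercial banks is -¥447 billion.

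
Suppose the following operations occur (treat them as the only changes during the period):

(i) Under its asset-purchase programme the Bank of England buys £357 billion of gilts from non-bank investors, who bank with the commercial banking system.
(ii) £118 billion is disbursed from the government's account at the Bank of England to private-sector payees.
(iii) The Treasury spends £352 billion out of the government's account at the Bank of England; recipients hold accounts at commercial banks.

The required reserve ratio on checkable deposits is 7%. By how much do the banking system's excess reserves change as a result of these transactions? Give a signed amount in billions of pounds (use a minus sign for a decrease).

Asset purchase (from non-banks) £357 billion: reserves +£357B, deposits +£357B.
Government spending £118 billion: reserves +£118B, deposits +£118B.
Government spending £352 billion: reserves +£352B, deposits +£352B.
Totals: Δreserves = +£827B, Δdeposits = +£827B.
Δrequired reserves = 7% × +£827B = +£57.89B.
Δexcess reserves = Δreserves − Δrequired = +£827B − (+£57.89B) = +£769.11 billion.

+£769.11 billion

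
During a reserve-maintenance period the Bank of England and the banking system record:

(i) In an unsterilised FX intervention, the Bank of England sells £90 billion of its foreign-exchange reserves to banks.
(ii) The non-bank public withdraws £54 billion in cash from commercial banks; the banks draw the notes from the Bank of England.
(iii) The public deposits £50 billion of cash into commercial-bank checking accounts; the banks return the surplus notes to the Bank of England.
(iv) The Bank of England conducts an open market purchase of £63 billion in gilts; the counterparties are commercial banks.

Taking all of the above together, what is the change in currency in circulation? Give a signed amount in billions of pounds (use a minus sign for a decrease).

FX sale £90 billion: no currency enters or leaves circulation → 0.
Currency withdrawal £54 billion: notes leave the central bank → +£54B.
Currency deposit £50 billion: notes return to the central bank → −£50B.
OMO purchase (from banks) £63 billion: no currency enters or leaves circulation → 0.
Net: 0 + 54 − 50 + 0 = +£4 billion.

+£4 billion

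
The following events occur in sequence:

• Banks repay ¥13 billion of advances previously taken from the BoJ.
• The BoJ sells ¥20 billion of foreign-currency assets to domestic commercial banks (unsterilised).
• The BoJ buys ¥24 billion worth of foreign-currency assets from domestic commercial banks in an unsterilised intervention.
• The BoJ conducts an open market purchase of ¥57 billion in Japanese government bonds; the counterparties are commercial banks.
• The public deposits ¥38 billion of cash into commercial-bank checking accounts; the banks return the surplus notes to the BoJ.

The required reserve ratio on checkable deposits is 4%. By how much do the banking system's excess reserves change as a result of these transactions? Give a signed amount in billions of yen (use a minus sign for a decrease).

+¥84.48 billion

Discount-window repayment ¥13 billion: reserves −¥13B, deposits 0.
FX sale ¥20 billion: reserves −¥20B, deposits 0.
FX purchase ¥24 billion: reserves +¥24B, deposits 0.
OMO purchase (from banks) ¥57 billion: reserves +¥57B, deposits 0.
Currency deposit ¥38 billion: reserves +¥38B, deposits +¥38B.
Totals: Δreserves = +¥86B, Δdeposits = +¥38B.
Δrequired reserves = 4% × +¥38B = +¥1.52B.
Δexcess reserves = Δreserves − Δrequired = +¥86B − (+¥1.52B) = +¥84.48 billion.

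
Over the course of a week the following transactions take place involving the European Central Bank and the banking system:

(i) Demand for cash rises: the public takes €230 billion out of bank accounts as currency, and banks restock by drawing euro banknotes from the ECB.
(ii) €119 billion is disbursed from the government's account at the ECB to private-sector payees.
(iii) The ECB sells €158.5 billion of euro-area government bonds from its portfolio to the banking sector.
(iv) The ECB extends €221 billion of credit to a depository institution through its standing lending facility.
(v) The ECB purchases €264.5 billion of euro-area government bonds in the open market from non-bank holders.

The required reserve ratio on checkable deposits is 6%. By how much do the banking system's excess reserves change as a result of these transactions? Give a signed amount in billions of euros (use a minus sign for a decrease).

Currency withdrawal €230 billion: reserves −€230B, deposits −€230B.
Government spending €119 billion: reserves +€119B, deposits +€119B.
OMO sale (to banks) €158.5 billion: reserves −€158.5B, deposits 0.
Discount-window loan €221 billion: reserves +€221B, deposits 0.
Asset purchase (from non-banks) €264.5 billion: reserves +€264.5B, deposits +€264.5B.
Totals: Δreserves = +€216B, Δdeposits = +€153.5B.
Δrequired reserves = 6% × +€153.5B = +€9.21B.
Δexcess reserves = Δreserves − Δrequired = +€216B − (+€9.21B) = +€206.79 billion.

+€206.79 billion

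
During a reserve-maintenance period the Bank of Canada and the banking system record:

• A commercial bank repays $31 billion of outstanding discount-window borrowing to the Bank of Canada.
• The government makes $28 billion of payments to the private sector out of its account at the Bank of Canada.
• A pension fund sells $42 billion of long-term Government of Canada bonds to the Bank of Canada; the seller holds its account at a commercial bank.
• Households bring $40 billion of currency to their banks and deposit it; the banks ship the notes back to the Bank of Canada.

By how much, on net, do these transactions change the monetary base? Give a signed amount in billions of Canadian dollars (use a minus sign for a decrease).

+$39 billion

Discount-window repayment $31 billion: Bank of Canada balance sheet contracts → −$31B.
Government spending $28 billion: a non-base liability converts back to reserves → +$28B.
Asset purchase (from non-banks) $42 billion: Bank of Canada balance sheet expands → +$42B.
Currency deposit $40 billion: just a shift between currency and reserves — both are base money → 0.
Net: −31 + 28 + 42 + 0 = +$39 billion.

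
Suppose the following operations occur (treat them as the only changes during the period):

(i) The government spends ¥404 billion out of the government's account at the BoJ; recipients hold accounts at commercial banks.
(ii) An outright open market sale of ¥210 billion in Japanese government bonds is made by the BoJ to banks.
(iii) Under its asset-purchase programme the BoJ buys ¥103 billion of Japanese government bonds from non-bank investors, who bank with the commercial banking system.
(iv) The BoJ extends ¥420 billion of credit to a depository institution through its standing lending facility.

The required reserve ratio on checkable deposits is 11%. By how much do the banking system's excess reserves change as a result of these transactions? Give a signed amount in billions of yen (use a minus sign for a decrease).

Government spending ¥404 billion: reserves +¥404B, deposits +¥404B.
OMO sale (to banks) ¥210 billion: reserves −¥210B, deposits 0.
Asset purchase (from non-banks) ¥103 billion: reserves +¥103B, deposits +¥103B.
Discount-window loan ¥420 billion: reserves +¥420B, deposits 0.
Totals: Δreserves = +¥717B, Δdeposits = +¥507B.
Δrequired reserves = 11% × +¥507B = +¥55.77B.
Δexcess reserves = Δreserves − Δrequired = +¥717B − (+¥55.77B) = +¥661.23 billion.

+¥661.23 billion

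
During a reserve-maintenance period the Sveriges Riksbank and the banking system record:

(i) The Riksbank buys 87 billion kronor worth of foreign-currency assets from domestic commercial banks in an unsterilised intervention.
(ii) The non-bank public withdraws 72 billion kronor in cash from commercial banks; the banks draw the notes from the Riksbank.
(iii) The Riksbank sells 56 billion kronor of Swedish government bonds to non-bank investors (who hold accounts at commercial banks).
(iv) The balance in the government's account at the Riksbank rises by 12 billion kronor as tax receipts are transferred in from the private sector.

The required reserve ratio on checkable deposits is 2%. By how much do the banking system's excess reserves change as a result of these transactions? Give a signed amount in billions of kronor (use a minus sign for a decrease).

FX purchase 87 billion kronor: reserves +87B, deposits 0.
Currency withdrawal 72 billion kronor: reserves −72B, deposits −72B.
Asset sale (to non-banks) 56 billion kronor: reserves −56B, deposits −56B.
Government account inflow 12 billion kronor: reserves −12B, deposits −12B.
Totals: Δreserves = −53B, Δdeposits = −140B.
Δrequired reserves = 2% × −140B = −2.8B.
Δexcess reserves = Δreserves − Δrequired = −53B − (−2.8B) = -50.2 billion.

-50.2 billion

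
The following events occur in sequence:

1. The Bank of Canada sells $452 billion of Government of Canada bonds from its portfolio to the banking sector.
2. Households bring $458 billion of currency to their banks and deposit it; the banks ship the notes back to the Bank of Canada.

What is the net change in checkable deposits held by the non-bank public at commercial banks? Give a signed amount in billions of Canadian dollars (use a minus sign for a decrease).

OMO sale (to banks) $452 billion: the counterparty is a bank, so public deposits are unchanged → 0.
Currency deposit $458 billion: non-bank counterparties' bank balances rise → +$458B.
Net: 0 + 458 = +$458 billion.

+$458 billion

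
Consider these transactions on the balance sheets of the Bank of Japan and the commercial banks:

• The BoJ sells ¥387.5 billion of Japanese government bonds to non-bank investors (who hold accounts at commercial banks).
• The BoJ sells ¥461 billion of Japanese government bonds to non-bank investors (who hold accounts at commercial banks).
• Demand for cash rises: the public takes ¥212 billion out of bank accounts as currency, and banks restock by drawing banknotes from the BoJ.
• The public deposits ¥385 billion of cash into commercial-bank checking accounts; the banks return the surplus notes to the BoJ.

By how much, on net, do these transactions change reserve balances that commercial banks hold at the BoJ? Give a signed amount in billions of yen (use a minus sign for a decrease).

Asset sale (to non-banks) ¥387.5 billion: the non-bank buyers' banks settle from reserves → −¥387.5B.
Asset sale (to non-banks) ¥461 billion: the non-bank buyers' banks settle from reserves → −¥461B.
Currency withdrawal ¥212 billion: banks swap reserves for currency → −¥212B.
Currency deposit ¥385 billion: returned notes are swapped for reserve credit → +¥385B.
Net: −387.5 − 461 − 212 + 385 = -¥675.5 billion.

-¥675.5 billion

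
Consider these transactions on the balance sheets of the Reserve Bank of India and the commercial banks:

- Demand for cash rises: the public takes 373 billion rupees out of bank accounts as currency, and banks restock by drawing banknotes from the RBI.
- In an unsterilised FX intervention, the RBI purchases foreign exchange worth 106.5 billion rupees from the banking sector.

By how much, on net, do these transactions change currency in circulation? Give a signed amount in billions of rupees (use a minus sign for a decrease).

Currency withdrawal 373 billion rupees: notes leave the central bank → +373B.
FX purchase 106.5 billion rupees: no currency enters or leaves circulation → 0.
Net: 373 + 0 = +373 billion.

+373 billion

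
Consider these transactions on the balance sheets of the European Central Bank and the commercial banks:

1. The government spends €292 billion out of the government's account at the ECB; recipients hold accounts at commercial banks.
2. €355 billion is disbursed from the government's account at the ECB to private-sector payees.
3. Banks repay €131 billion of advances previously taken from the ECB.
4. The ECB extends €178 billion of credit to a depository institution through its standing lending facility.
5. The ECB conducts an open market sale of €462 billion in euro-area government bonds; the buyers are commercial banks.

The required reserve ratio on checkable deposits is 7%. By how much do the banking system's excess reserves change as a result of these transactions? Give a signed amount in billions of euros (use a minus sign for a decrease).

Government spending €292 billion: reserves +€292B, deposits +€292B.
Government spending €355 billion: reserves +€355B, deposits +€355B.
Discount-window repayment €131 billion: reserves −€131B, deposits 0.
Discount-window loan €178 billion: reserves +€178B, deposits 0.
OMO sale (to banks) €462 billion: reserves −€462B, deposits 0.
Totals: Δreserves = +€232B, Δdeposits = +€647B.
Δrequired reserves = 7% × +€647B = +€45.29B.
Δexcess reserves = Δreserves − Δrequired = +€232B − (+€45.29B) = +€186.71 billion.

+€186.71 billion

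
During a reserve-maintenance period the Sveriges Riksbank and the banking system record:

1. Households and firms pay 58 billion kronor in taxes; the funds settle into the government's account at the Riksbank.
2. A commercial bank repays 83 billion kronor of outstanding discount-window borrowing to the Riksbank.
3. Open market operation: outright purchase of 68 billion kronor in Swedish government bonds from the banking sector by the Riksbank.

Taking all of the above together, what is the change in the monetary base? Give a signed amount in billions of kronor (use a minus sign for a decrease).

Government account inflow 58 billion kronor: reserves shift to a non-base liability → −58B.
Discount-window repayment 83 billion kronor: Riksbank balance sheet contracts → −83B.
OMO purchase (from banks) 68 billion kronor: Riksbank balance sheet expands → +68B.
Net: −58 − 83 + 68 = -73 billion.

-73 billion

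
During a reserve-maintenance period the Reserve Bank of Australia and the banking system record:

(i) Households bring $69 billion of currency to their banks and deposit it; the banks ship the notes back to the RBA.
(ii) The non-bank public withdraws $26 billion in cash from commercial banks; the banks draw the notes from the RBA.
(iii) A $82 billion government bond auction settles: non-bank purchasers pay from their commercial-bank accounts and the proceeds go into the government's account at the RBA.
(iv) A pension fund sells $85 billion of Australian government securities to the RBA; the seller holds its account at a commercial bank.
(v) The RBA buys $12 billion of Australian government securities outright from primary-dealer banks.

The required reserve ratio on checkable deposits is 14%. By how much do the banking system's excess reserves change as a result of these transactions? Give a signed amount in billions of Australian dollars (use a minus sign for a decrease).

Currency deposit $69 billion: reserves +$69B, deposits +$69B.
Currency withdrawal $26 billion: reserves −$26B, deposits −$26B.
Government account inflow $82 billion: reserves −$82B, deposits −$82B.
Asset purchase (from non-banks) $85 billion: reserves +$85B, deposits +$85B.
OMO purchase (from banks) $12 billion: reserves +$12B, deposits 0.
Totals: Δreserves = +$58B, Δdeposits = +$46B.
Δrequired reserves = 14% × +$46B = +$6.44B.
Δexcess reserves = Δreserves − Δrequired = +$58B − (+$6.44B) = +$51.56 billion.

+$51.56 billion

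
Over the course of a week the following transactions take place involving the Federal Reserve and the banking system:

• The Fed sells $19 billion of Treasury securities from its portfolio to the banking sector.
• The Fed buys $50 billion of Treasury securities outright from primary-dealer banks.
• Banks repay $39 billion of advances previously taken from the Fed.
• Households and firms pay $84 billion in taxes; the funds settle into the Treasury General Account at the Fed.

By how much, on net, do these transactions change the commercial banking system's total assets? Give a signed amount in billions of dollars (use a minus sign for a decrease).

-$123 billion

OMO sale (to banks) $19 billion: just an asset swap on bank balance sheets → 0.
OMO purchase (from banks) $50 billion: just an asset swap on bank balance sheets → 0.
Discount-window repayment $39 billion: bank balance sheets shrink → −$39B.
Government account inflow $84 billion: bank balance sheets shrink → −$84B.
Net: 0 + 0 − 39 − 84 = -$123 billion.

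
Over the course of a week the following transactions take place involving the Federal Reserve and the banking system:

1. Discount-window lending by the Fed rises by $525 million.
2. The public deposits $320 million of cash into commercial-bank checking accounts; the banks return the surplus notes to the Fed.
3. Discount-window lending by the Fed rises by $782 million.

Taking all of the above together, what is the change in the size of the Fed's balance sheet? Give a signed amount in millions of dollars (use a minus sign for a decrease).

+$1307 million

Discount-window loan $525 million: a Fed asset is acquired → +$525M.
Currency deposit $320 million: only the composition of liabilities changes → 0.
Discount-window loan $782 million: a Fed asset is acquired → +$782M.
Net: 525 + 0 + 782 = +$1307 million.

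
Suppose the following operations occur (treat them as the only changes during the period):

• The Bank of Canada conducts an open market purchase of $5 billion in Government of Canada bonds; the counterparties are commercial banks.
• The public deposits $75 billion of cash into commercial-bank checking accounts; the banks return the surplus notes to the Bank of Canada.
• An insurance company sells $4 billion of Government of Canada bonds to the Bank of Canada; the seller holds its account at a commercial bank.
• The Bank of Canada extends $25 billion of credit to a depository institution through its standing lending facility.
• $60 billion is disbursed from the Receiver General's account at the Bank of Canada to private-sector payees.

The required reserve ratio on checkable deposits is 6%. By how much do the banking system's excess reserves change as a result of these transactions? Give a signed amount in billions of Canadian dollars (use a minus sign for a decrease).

OMO purchase (from banks) $5 billion: reserves +$5B, deposits 0.
Currency deposit $75 billion: reserves +$75B, deposits +$75B.
Asset purchase (from non-banks) $4 billion: reserves +$4B, deposits +$4B.
Discount-window loan $25 billion: reserves +$25B, deposits 0.
Government spending $60 billion: reserves +$60B, deposits +$60B.
Totals: Δreserves = +$169B, Δdeposits = +$139B.
Δrequired reserves = 6% × +$139B = +$8.34B.
Δexcess reserves = Δreserves − Δrequired = +$169B − (+$8.34B) = +$160.66 billion.

+$160.66 billion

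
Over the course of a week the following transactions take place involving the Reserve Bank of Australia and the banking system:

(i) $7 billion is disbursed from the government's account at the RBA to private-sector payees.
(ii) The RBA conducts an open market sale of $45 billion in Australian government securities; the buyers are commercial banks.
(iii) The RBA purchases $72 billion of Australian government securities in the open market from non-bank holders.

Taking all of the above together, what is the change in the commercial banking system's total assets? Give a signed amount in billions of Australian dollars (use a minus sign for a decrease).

+$79 billion

RBA balance sheet:
  Assets:      Securities +$27B
  Liabilities: Bank reserves +$34B, Government deposits −$7B
Commercial banking system:
  Assets:      Reserves at CB +$34B, Securities +$45B
  Liabilities: Checkable deposits +$79B
Change in total bank assets = +$79 billion.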